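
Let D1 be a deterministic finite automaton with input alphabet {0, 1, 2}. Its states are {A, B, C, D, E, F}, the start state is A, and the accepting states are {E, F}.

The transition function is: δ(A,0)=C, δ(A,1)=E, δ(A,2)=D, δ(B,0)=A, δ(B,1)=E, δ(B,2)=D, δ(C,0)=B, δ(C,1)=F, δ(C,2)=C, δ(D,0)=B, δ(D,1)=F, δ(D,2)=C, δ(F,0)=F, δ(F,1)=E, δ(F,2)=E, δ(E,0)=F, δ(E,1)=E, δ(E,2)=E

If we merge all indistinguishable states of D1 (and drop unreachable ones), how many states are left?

2

All states are reachable from the start state.
Initial partition by acceptance: {E,F} | {A,B,C,D}.
Stable partition: {E,F} | {A,B,C,D} — 2 equivalence classes.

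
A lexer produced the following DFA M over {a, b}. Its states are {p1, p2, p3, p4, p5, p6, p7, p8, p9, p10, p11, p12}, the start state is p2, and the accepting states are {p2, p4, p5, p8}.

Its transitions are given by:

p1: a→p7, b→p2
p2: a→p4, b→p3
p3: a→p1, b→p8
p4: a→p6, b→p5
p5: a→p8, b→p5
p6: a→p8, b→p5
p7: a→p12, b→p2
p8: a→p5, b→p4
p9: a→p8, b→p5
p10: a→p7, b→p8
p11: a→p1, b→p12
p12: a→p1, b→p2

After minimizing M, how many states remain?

First remove the unreachable states {p9,p10,p11}; 9 states remain.
P0 = {p2,p4,p5,p8} | {p1,p3,p6,p7,p12}.
Refine {p2,p4,p5,p8} on symbol a: members go to different blocks, giving {p2,p5,p8} and {p4}.
Refine {p2,p5,p8} on symbol a: members go to different blocks, giving {p5,p8} and {p2}.
Split {p5,p8} by δ(·,b) → {p5} and {p8}.
On input a, block {p1,p3,p6,p7,p12} splits into {p1,p3,p7,p12} and {p6}.
On input b, block {p1,p3,p7,p12} splits into {p1,p7,p12} and {p3}.
Stable partition: {p5} | {p1,p7,p12} | {p4} | {p2} | {p8} | {p6} | {p3} — 7 equivalence classes.

7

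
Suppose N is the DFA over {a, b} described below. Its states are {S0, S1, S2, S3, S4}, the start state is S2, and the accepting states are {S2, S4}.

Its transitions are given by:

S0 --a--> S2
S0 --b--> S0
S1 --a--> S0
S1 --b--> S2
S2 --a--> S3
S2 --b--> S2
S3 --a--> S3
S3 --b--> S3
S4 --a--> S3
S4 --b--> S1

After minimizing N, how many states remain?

Reachable states from the start: {S2,S3}. Unreachable: {S0,S1,S4} — drop them.
P0 = {S2} | {S3}.
No further refinement is possible. Final partition (2 blocks): {S2} | {S3}.

2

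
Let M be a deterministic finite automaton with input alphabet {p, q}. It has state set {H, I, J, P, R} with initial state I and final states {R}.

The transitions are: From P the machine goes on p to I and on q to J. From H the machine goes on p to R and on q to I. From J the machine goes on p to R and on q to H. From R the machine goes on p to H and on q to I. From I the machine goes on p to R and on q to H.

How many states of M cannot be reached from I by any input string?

2

Starting at I and following transitions, the reachable set is {H, I, R}. That leaves J, P unreachable — 2 in total.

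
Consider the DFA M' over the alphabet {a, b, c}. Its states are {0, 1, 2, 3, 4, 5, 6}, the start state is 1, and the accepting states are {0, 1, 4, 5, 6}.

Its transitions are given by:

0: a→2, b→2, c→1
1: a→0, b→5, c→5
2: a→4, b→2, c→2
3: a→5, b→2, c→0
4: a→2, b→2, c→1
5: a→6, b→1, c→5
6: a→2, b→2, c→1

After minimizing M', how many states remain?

First remove the unreachable states {3}; 6 states remain.
Initial partition by acceptance: {0,1,4,5,6} | {2}.
Refine {0,1,4,5,6} on symbol a: members go to different blocks, giving {0,4,6} and {1,5}.
Stable partition: {0,4,6} | {2} | {1,5} — 3 equivalence classes.

3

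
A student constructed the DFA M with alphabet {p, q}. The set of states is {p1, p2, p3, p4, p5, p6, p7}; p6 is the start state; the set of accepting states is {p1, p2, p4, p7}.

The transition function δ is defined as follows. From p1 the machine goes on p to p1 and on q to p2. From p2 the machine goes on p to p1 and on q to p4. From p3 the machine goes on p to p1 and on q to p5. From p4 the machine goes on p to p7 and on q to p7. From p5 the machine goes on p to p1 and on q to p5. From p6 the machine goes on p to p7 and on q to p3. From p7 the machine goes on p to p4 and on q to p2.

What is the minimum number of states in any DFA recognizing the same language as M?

All states are reachable from the start state.
P0 = {p1,p2,p4,p7} | {p3,p5,p6}.
No further refinement is possible. Final partition (2 blocks): {p1,p2,p4,p7} | {p3,p5,p6}.

2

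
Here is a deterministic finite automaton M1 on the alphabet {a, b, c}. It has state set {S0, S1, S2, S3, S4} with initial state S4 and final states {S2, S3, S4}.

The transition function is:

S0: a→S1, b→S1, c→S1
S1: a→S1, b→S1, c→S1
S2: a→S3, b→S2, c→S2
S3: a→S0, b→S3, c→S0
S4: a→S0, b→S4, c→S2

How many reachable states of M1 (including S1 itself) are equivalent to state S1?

All states are reachable from the start state.
Start with accepting vs non-accepting: {S2,S3,S4} | {S0,S1}.
On input a, block {S2,S3,S4} splits into {S3,S4} and {S2}.
Split {S3,S4} by δ(·,c) → {S3} and {S4}.
No further refinement is possible. Final partition (4 blocks): {S3} | {S0,S1} | {S2} | {S4}.
The equivalence class containing S1 is {S0,S1}, of size 2.

2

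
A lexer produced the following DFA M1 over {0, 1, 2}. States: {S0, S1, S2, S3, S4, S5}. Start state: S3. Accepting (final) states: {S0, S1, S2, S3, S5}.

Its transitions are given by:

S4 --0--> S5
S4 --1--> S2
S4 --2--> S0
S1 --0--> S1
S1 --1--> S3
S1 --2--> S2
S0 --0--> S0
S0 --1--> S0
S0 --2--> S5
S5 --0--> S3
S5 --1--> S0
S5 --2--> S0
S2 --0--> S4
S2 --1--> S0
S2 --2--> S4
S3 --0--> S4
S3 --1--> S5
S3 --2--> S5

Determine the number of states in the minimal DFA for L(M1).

5

States {S1} cannot be reached from the start state, so discard them.
Start with accepting vs non-accepting: {S0,S2,S3,S5} | {S4}.
Refine {S0,S2,S3,S5} on symbol 0: members go to different blocks, giving {S0,S5} and {S2,S3}.
Split {S0,S5} by δ(·,0) → {S0} and {S5}.
On input 1, block {S2,S3} splits into {S2} and {S3}.
Stable partition: {S0} | {S4} | {S2} | {S5} | {S3} — 5 equivalence classes.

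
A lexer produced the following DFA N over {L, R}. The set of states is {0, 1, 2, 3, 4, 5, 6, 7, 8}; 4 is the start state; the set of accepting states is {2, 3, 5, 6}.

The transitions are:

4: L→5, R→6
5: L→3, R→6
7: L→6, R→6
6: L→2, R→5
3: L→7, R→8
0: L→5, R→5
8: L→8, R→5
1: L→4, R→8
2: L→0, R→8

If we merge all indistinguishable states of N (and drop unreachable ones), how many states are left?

4

Reachable states from the start: {0,2,3,4,5,6,7,8}. Unreachable: {1} — drop them.
P0 = {2,3,5,6} | {0,4,7,8}.
Split {2,3,5,6} by δ(·,L) → {2,3} and {5,6}.
Refine {0,4,7,8} on symbol L: members go to different blocks, giving {0,4,7} and {8}.
The partition is now stable with 4 blocks: {2,3} | {0,4,7} | {5,6} | {8}.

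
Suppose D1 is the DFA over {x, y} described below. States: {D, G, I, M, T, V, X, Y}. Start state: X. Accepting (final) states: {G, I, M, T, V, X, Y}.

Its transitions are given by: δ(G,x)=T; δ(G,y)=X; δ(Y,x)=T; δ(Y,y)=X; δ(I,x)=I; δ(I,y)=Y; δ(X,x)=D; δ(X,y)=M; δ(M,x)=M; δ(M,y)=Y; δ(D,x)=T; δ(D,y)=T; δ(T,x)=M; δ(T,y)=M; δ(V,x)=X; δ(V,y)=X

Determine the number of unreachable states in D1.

Starting at X and following transitions, the reachable set is {D, M, T, X, Y}. That leaves G, I, V unreachable — 3 in total.

3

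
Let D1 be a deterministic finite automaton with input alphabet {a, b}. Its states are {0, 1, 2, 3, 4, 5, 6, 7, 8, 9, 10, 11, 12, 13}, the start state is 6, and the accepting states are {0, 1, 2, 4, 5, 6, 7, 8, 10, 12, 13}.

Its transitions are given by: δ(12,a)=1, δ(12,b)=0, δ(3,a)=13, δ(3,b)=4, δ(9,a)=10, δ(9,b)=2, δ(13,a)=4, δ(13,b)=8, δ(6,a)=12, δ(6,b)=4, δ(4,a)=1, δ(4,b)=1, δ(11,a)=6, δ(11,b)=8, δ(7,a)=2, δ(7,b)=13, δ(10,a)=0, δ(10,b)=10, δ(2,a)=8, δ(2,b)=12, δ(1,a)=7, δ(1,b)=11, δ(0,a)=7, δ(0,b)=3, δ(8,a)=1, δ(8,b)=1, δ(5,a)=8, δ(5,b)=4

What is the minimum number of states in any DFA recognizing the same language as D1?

5

First remove the unreachable states {5,9,10}; 11 states remain.
Start with accepting vs non-accepting: {0,1,2,4,6,7,8,12,13} | {3,11}.
Refine {0,1,2,4,6,7,8,12,13} on symbol b: members go to different blocks, giving {2,4,6,7,8,12,13} and {0,1}.
On input a, block {2,4,6,7,8,12,13} splits into {2,6,7,13} and {4,8,12}.
Split {2,6,7,13} by δ(·,a) → {2,6,13} and {7}.
No further refinement is possible. Final partition (5 blocks): {2,6,13} | {3,11} | {0,1} | {4,8,12} | {7}.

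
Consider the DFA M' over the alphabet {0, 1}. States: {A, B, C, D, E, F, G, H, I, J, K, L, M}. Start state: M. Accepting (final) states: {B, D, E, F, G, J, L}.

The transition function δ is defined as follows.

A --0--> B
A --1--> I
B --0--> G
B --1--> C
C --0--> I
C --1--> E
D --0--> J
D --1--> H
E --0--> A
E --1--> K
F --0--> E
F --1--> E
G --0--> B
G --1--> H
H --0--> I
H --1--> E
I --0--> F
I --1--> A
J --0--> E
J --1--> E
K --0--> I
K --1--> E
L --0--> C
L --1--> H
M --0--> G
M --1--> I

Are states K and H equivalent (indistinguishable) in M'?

Reachable states from the start: {A,B,C,E,F,G,H,I,K,M}. Unreachable: {D,J,L} — drop them.
Start with accepting vs non-accepting: {B,E,F,G} | {A,C,H,I,K,M}.
On input 0, block {B,E,F,G} splits into {B,F,G} and {E}.
On input 0, block {B,F,G} splits into {B,G} and {F}.
Split {A,C,H,I,K,M} by δ(·,0) → {C,H,K} and {A,M} and {I}.
Stable partition: {B,G} | {C,H,K} | {E} | {F} | {A,M} | {I} — 6 equivalence classes.
K and H lie in the same block of the stable partition, so they are equivalent — no string distinguishes them.

Yes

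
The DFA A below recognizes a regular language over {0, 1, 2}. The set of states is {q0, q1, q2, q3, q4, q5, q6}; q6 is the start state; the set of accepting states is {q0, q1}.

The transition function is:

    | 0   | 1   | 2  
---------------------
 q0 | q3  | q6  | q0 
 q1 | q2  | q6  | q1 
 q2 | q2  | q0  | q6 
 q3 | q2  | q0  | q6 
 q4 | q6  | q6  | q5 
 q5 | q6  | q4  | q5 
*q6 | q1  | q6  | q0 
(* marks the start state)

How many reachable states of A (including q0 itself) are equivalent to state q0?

2

States {q4,q5} cannot be reached from the start state, so discard them.
Initial partition by acceptance: {q0,q1} | {q2,q3,q6}.
Split {q2,q3,q6} by δ(·,0) → {q2,q3} and {q6}.
The partition is now stable with 3 blocks: {q0,q1} | {q2,q3} | {q6}.
State q0 belongs to the block {q0,q1}, which has 2 states.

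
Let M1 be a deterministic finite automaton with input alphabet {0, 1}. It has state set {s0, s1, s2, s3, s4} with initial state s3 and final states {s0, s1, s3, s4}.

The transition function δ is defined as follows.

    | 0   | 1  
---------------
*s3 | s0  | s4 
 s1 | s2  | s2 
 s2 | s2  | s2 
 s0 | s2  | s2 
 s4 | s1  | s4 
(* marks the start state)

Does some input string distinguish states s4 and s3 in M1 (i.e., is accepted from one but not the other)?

No

All states are reachable from the start state.
Start with accepting vs non-accepting: {s0,s1,s3,s4} | {s2}.
On input 0, block {s0,s1,s3,s4} splits into {s0,s1} and {s3,s4}.
No further refinement is possible. Final partition (3 blocks): {s0,s1} | {s2} | {s3,s4}.
s4 and s3 lie in the same block of the stable partition, so they are equivalent — no string distinguishes them.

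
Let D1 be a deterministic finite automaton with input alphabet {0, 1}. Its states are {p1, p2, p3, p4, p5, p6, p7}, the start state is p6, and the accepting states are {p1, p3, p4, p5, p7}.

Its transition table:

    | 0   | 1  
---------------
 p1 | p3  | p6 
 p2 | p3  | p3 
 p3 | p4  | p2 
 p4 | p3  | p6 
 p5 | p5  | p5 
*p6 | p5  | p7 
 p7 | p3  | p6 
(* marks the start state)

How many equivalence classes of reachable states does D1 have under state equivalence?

5

States {p1} cannot be reached from the start state, so discard them.
Start with accepting vs non-accepting: {p3,p4,p5,p7} | {p2,p6}.
Split {p3,p4,p5,p7} by δ(·,1) → {p3,p4,p7} and {p5}.
Split {p2,p6} by δ(·,0) → {p2} and {p6}.
On input 1, block {p3,p4,p7} splits into {p4,p7} and {p3}.
No further refinement is possible. Final partition (5 blocks): {p4,p7} | {p2} | {p5} | {p6} | {p3}.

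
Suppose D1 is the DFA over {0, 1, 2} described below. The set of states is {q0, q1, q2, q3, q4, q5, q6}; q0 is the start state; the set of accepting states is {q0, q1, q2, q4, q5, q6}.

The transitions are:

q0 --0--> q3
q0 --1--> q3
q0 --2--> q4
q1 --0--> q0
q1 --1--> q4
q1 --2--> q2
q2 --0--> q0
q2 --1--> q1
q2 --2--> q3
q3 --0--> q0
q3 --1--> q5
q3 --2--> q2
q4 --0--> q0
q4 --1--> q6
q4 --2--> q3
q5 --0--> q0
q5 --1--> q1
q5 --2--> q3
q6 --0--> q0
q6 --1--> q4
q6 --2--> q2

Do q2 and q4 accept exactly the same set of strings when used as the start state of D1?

Yes

P0 = {q0,q1,q2,q4,q5,q6} | {q3}.
On input 0, block {q0,q1,q2,q4,q5,q6} splits into {q1,q2,q4,q5,q6} and {q0}.
Split {q1,q2,q4,q5,q6} by δ(·,2) → {q2,q4,q5} and {q1,q6}.
Stable partition: {q2,q4,q5} | {q3} | {q0} | {q1,q6} — 4 equivalence classes.
q2 and q4 lie in the same block of the stable partition, so they are equivalent — no string distinguishes them.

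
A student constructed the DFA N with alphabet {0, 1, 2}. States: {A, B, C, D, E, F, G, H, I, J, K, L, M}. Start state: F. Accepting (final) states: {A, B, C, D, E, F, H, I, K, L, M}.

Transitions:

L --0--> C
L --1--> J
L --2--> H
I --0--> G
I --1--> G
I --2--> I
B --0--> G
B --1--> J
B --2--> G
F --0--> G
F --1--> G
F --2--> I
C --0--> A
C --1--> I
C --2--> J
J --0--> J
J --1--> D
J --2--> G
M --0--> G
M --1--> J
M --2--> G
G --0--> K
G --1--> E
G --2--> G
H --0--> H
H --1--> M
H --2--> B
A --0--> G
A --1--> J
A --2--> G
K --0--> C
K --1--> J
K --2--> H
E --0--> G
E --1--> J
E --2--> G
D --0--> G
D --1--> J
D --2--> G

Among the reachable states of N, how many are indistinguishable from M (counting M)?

Reachable states from the start: {A,B,C,D,E,F,G,H,I,J,K,M}. Unreachable: {L} — drop them.
Initial partition by acceptance: {A,B,C,D,E,F,H,I,K,M} | {G,J}.
On input 0, block {A,B,C,D,E,F,H,I,K,M} splits into {A,B,D,E,F,I,M} and {C,H,K}.
On input 2, block {A,B,D,E,F,I,M} splits into {A,B,D,E,M} and {F,I}.
On input 0, block {G,J} splits into {G} and {J}.
On input 0, block {C,H,K} splits into {H,K} and {C}.
On input 0, block {H,K} splits into {H} and {K}.
No further refinement is possible. Final partition (7 blocks): {A,B,D,E,M} | {G} | {H} | {F,I} | {J} | {C} | {K}.
State M belongs to the block {A,B,D,E,M}, which has 5 states.

5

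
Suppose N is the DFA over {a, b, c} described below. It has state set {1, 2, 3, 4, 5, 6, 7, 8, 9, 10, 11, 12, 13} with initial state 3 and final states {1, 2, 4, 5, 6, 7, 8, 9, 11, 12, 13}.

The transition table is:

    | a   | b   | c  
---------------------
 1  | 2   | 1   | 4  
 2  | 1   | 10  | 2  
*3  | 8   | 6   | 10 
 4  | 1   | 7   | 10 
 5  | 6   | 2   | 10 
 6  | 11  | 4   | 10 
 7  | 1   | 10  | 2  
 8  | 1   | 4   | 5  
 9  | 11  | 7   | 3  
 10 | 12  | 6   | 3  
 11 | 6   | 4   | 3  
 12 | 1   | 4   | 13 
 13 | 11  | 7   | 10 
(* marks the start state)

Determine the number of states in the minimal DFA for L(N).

Reachable states from the start: {1,2,3,4,5,6,7,8,10,11,12,13}. Unreachable: {9} — drop them.
P0 = {1,2,4,5,6,7,8,11,12,13} | {3,10}.
On input b, block {1,2,4,5,6,7,8,11,12,13} splits into {1,4,5,6,8,11,12,13} and {2,7}.
Split {1,4,5,6,8,11,12,13} by δ(·,a) → {4,5,6,8,11,12,13} and {1}.
Split {4,5,6,8,11,12,13} by δ(·,a) → {5,6,11,13} and {4,8,12}.
Split {5,6,11,13} by δ(·,b) → {5,13} and {6,11}.
On input b, block {4,8,12} splits into {8,12} and {4}.
Stable partition: {5,13} | {3,10} | {2,7} | {1} | {8,12} | {6,11} | {4} — 7 equivalence classes.

7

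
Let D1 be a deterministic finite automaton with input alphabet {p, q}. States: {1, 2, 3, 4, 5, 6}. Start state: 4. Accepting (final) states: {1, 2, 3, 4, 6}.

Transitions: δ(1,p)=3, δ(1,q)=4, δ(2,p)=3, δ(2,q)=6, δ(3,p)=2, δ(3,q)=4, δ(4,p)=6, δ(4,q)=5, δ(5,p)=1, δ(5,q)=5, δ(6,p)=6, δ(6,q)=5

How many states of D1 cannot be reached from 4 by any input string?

0

Every one of the 6 states is reachable from 4.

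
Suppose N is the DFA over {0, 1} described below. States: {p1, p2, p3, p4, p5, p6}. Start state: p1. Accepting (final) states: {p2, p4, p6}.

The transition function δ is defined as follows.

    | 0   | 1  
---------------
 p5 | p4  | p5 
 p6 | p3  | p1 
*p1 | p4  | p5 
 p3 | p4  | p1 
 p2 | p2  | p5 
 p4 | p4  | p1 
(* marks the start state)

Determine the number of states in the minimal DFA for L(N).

2

First remove the unreachable states {p2,p3,p6}; 3 states remain.
P0 = {p4} | {p1,p5}.
The partition is now stable with 2 blocks: {p4} | {p1,p5}.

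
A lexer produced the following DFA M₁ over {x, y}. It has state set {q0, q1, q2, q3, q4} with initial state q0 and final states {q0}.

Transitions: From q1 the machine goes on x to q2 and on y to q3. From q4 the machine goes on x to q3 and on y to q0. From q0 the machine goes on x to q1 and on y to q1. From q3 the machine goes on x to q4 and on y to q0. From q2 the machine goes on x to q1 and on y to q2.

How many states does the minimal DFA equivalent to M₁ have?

Initial partition by acceptance: {q0} | {q1,q2,q3,q4}.
On input y, block {q1,q2,q3,q4} splits into {q1,q2} and {q3,q4}.
Split {q1,q2} by δ(·,y) → {q1} and {q2}.
The partition is now stable with 4 blocks: {q0} | {q1} | {q3,q4} | {q2}.

4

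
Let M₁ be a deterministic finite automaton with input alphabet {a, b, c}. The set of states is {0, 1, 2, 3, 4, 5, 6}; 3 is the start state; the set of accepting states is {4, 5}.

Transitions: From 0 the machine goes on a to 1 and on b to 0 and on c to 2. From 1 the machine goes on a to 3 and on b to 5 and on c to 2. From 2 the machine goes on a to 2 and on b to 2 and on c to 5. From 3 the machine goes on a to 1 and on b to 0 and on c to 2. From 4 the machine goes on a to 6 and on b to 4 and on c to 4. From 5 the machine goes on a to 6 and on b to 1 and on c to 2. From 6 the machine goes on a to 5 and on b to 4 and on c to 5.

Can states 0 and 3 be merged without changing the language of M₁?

Yes

All states are reachable from the start state.
Start with accepting vs non-accepting: {4,5} | {0,1,2,3,6}.
Refine {4,5} on symbol b: members go to different blocks, giving {4} and {5}.
Split {0,1,2,3,6} by δ(·,a) → {0,1,2,3} and {6}.
On input b, block {0,1,2,3} splits into {0,2,3} and {1}.
Split {0,2,3} by δ(·,a) → {0,3} and {2}.
No further refinement is possible. Final partition (6 blocks): {4} | {0,3} | {5} | {6} | {1} | {2}.
0 and 3 lie in the same block of the stable partition, so they are equivalent — no string distinguishes them.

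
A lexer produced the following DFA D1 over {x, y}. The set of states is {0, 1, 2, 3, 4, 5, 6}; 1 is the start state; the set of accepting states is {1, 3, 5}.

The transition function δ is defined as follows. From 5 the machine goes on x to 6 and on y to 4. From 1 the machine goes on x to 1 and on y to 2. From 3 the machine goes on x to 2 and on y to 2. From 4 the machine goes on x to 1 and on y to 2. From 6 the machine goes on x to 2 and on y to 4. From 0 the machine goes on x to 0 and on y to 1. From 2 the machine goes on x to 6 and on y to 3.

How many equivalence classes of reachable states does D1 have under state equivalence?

5

Reachable states from the start: {1,2,3,4,6}. Unreachable: {0,5} — drop them.
Initial partition by acceptance: {1,3} | {2,4,6}.
Split {1,3} by δ(·,x) → {1} and {3}.
Refine {2,4,6} on symbol x: members go to different blocks, giving {2,6} and {4}.
On input y, block {2,6} splits into {2} and {6}.
Stable partition: {1} | {2} | {3} | {4} | {6} — 5 equivalence classes.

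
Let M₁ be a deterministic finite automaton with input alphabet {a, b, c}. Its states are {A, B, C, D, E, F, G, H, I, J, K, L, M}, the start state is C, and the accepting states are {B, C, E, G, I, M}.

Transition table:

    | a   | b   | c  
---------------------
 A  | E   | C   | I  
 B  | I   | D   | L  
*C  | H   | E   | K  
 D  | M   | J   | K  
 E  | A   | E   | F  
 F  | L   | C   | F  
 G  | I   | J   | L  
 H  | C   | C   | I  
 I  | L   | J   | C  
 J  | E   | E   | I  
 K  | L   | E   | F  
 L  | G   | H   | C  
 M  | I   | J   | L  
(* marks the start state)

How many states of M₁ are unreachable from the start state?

3

Starting at C and following transitions, the reachable set is {A, C, E, F, G, H, I, J, K, L}. That leaves B, D, M unreachable — 3 in total.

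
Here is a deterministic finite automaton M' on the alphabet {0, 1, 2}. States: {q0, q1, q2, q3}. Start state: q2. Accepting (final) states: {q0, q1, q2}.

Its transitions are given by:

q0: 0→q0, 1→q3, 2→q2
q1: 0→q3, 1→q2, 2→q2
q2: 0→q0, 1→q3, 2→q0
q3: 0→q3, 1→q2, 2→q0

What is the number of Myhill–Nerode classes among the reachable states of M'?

Reachable states from the start: {q0,q2,q3}. Unreachable: {q1} — drop them.
Initial partition by acceptance: {q0,q2} | {q3}.
Stable partition: {q0,q2} | {q3} — 2 equivalence classes.

2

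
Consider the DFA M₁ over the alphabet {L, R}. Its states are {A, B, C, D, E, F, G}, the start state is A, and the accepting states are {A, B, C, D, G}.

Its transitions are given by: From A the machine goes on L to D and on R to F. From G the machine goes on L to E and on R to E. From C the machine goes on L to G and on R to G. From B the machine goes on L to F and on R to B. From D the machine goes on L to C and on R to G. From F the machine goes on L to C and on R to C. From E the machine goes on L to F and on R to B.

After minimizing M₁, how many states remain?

Every state is reachable, so we keep all 7.
Initial partition by acceptance: {A,B,C,D,G} | {E,F}.
On input L, block {A,B,C,D,G} splits into {A,C,D} and {B,G}.
Split {A,C,D} by δ(·,L) → {A,D} and {C}.
On input L, block {A,D} splits into {A} and {D}.
Split {E,F} by δ(·,L) → {E} and {F}.
Refine {B,G} on symbol L: members go to different blocks, giving {B} and {G}.
The partition is now stable with 7 blocks: {A} | {E} | {B} | {C} | {D} | {F} | {G}.

7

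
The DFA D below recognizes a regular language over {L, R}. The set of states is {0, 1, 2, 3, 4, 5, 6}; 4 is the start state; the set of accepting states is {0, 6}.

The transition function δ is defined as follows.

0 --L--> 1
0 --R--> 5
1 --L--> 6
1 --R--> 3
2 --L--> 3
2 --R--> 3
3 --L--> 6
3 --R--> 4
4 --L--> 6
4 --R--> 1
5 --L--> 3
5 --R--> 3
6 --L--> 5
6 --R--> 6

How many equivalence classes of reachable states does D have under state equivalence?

3

First remove the unreachable states {0,2}; 5 states remain.
Initial partition by acceptance: {6} | {1,3,4,5}.
Refine {1,3,4,5} on symbol L: members go to different blocks, giving {1,3,4} and {5}.
Stable partition: {6} | {1,3,4} | {5} — 3 equivalence classes.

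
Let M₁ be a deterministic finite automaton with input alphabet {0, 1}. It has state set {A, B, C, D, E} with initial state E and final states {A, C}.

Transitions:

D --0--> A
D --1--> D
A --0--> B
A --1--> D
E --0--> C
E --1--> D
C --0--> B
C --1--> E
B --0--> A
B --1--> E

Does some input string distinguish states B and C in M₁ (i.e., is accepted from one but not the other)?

Yes

All states are reachable from the start state.
Initial partition by acceptance: {A,C} | {B,D,E}.
The partition is now stable with 2 blocks: {A,C} | {B,D,E}.
B and C end up in different blocks, so they are distinguishable. For instance, the string 'ε' is accepted from only C.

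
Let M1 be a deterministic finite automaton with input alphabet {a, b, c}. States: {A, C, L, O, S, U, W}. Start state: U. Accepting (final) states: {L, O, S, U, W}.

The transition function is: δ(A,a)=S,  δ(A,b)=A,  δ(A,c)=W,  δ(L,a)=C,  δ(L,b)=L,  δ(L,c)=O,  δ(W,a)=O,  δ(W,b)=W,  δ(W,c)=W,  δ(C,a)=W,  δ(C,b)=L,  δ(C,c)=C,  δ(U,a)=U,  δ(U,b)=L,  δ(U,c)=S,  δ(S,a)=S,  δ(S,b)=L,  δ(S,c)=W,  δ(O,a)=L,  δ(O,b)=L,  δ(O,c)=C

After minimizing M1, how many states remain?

States {A} cannot be reached from the start state, so discard them.
Start with accepting vs non-accepting: {L,O,S,U,W} | {C}.
Split {L,O,S,U,W} by δ(·,a) → {O,S,U,W} and {L}.
Split {O,S,U,W} by δ(·,a) → {S,U,W} and {O}.
Split {S,U,W} by δ(·,a) → {S,U} and {W}.
On input c, block {S,U} splits into {S} and {U}.
The partition is now stable with 6 blocks: {S} | {C} | {L} | {O} | {W} | {U}.

6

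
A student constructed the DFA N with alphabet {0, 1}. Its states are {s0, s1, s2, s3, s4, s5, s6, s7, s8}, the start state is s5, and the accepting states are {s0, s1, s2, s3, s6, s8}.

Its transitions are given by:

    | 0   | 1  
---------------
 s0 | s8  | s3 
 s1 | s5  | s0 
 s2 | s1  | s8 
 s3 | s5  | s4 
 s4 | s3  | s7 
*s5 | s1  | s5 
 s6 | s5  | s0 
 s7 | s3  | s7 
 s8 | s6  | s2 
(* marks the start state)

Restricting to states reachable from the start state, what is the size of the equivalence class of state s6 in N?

2

All states are reachable from the start state.
Initial partition by acceptance: {s0,s1,s2,s3,s6,s8} | {s4,s5,s7}.
Split {s0,s1,s2,s3,s6,s8} by δ(·,0) → {s0,s2,s8} and {s1,s3,s6}.
Split {s0,s2,s8} by δ(·,0) → {s2,s8} and {s0}.
On input 1, block {s1,s3,s6} splits into {s1,s6} and {s3}.
On input 0, block {s4,s5,s7} splits into {s4,s7} and {s5}.
No further refinement is possible. Final partition (6 blocks): {s2,s8} | {s4,s7} | {s1,s6} | {s0} | {s3} | {s5}.
The equivalence class containing s6 is {s1,s6}, of size 2.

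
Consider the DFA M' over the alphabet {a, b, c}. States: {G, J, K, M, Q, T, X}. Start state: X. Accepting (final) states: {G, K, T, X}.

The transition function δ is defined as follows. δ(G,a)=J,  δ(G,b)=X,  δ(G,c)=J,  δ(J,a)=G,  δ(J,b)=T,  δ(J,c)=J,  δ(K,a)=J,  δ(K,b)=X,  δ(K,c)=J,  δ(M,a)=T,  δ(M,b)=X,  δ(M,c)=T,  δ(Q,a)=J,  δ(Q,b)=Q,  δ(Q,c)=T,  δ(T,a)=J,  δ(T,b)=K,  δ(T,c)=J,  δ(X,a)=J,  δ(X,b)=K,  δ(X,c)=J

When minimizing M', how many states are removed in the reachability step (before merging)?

2

Starting at X and following transitions, the reachable set is {G, J, K, T, X}. That leaves M, Q unreachable — 2 in total.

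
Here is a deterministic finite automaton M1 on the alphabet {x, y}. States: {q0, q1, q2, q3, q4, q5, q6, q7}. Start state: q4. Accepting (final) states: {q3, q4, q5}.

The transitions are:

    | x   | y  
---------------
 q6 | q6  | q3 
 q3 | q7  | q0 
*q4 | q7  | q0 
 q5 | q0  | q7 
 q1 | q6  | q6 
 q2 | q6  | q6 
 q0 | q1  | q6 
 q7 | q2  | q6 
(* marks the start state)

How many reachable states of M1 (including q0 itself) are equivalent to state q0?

2

States {q5} cannot be reached from the start state, so discard them.
Start with accepting vs non-accepting: {q3,q4} | {q0,q1,q2,q6,q7}.
On input y, block {q0,q1,q2,q6,q7} splits into {q0,q1,q2,q7} and {q6}.
Split {q0,q1,q2,q7} by δ(·,x) → {q0,q7} and {q1,q2}.
The partition is now stable with 4 blocks: {q3,q4} | {q0,q7} | {q6} | {q1,q2}.
The equivalence class containing q0 is {q0,q7}, of size 2.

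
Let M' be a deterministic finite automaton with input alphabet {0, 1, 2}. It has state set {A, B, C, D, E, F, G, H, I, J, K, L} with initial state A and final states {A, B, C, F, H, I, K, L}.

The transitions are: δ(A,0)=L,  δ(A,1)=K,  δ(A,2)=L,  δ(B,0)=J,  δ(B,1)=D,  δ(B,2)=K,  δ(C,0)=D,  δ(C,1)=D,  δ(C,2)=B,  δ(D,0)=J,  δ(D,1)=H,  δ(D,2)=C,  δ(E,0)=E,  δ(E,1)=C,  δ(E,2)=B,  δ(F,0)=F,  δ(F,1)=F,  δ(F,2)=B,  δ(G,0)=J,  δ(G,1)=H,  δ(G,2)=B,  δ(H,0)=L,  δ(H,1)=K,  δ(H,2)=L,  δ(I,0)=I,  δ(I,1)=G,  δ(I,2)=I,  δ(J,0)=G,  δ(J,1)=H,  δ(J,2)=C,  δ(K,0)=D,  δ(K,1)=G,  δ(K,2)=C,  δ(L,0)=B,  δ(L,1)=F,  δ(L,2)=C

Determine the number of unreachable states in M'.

BFS from A reaches {A, B, C, D, F, G, H, J, K, L}; the 2 state(s) E, I are never visited.

2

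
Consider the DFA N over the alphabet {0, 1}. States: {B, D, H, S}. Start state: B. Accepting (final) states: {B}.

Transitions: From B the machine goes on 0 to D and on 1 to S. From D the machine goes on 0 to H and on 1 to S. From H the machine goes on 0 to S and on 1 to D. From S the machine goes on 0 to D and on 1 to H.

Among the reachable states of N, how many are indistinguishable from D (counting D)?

3

P0 = {B} | {D,H,S}.
The partition is now stable with 2 blocks: {B} | {D,H,S}.
The equivalence class containing D is {D,H,S}, of size 3.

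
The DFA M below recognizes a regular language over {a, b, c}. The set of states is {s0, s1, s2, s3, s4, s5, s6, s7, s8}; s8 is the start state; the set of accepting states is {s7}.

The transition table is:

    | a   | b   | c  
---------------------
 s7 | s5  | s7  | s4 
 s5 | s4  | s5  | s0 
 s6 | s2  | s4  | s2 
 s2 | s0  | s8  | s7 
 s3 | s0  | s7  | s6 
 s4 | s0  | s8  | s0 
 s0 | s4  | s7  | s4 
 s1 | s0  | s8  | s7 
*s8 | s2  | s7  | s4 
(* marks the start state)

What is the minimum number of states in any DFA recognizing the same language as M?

6

First remove the unreachable states {s1,s3,s6}; 6 states remain.
Initial partition by acceptance: {s7} | {s0,s2,s4,s5,s8}.
On input b, block {s0,s2,s4,s5,s8} splits into {s2,s4,s5} and {s0,s8}.
On input a, block {s2,s4,s5} splits into {s2,s4} and {s5}.
Refine {s2,s4} on symbol c: members go to different blocks, giving {s2} and {s4}.
Refine {s0,s8} on symbol a: members go to different blocks, giving {s0} and {s8}.
No further refinement is possible. Final partition (6 blocks): {s7} | {s2} | {s0} | {s5} | {s4} | {s8}.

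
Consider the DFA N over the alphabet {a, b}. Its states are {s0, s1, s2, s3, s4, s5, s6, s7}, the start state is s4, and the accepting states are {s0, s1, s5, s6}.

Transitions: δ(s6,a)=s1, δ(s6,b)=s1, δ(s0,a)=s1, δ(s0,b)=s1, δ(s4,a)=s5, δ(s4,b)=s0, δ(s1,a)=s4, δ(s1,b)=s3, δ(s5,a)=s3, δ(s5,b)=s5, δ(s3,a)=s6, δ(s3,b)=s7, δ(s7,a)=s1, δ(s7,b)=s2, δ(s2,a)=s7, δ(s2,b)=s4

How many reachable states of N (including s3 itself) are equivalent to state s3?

Initial partition by acceptance: {s0,s1,s5,s6} | {s2,s3,s4,s7}.
Refine {s0,s1,s5,s6} on symbol a: members go to different blocks, giving {s0,s6} and {s1,s5}.
Refine {s2,s3,s4,s7} on symbol a: members go to different blocks, giving {s4,s7} and {s2} and {s3}.
Refine {s4,s7} on symbol b: members go to different blocks, giving {s4} and {s7}.
Refine {s1,s5} on symbol a: members go to different blocks, giving {s1} and {s5}.
No further refinement is possible. Final partition (7 blocks): {s0,s6} | {s4} | {s1} | {s2} | {s3} | {s7} | {s5}.
State s3 belongs to the block {s3}, which has 1 states.

1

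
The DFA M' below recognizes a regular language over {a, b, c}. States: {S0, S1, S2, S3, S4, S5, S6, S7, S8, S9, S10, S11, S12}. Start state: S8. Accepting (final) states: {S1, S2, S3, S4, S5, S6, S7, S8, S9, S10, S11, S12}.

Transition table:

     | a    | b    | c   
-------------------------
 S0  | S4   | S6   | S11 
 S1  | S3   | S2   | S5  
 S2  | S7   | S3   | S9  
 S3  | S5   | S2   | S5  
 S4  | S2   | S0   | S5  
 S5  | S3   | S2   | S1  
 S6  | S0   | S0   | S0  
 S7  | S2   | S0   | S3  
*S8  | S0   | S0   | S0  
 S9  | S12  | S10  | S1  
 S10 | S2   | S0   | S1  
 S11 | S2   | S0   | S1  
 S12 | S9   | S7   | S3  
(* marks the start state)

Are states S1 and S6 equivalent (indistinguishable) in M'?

No

Initial partition by acceptance: {S1,S2,S3,S4,S5,S6,S7,S8,S9,S10,S11,S12} | {S0}.
On input a, block {S1,S2,S3,S4,S5,S6,S7,S8,S9,S10,S11,S12} splits into {S1,S2,S3,S4,S5,S7,S9,S10,S11,S12} and {S6,S8}.
On input b, block {S1,S2,S3,S4,S5,S7,S9,S10,S11,S12} splits into {S1,S2,S3,S5,S9,S12} and {S4,S7,S10,S11}.
On input a, block {S1,S2,S3,S5,S9,S12} splits into {S1,S3,S5,S9,S12} and {S2}.
Refine {S1,S3,S5,S9,S12} on symbol b: members go to different blocks, giving {S1,S3,S5} and {S9,S12}.
The partition is now stable with 6 blocks: {S1,S3,S5} | {S0} | {S6,S8} | {S4,S7,S10,S11} | {S2} | {S9,S12}.
S1 and S6 end up in different blocks, so they are distinguishable. For instance, the string 'a' is accepted from only S1.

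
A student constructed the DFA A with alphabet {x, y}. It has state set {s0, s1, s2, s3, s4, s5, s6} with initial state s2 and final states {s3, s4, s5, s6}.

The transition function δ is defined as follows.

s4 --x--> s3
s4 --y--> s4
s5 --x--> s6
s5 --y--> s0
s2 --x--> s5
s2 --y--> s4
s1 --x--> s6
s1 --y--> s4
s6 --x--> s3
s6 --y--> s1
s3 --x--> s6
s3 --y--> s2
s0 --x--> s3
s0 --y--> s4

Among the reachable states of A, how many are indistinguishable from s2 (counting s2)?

3

All states are reachable from the start state.
Start with accepting vs non-accepting: {s3,s4,s5,s6} | {s0,s1,s2}.
Split {s3,s4,s5,s6} by δ(·,y) → {s3,s5,s6} and {s4}.
No further refinement is possible. Final partition (3 blocks): {s3,s5,s6} | {s0,s1,s2} | {s4}.
The equivalence class containing s2 is {s0,s1,s2}, of size 3.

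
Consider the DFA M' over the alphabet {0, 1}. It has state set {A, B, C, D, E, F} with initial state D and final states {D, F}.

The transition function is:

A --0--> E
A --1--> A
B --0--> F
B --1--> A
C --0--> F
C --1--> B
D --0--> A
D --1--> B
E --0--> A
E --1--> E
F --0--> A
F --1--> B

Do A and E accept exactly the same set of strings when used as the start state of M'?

First remove the unreachable states {C}; 5 states remain.
P0 = {D,F} | {A,B,E}.
Split {A,B,E} by δ(·,0) → {A,E} and {B}.
Stable partition: {D,F} | {A,E} | {B} — 3 equivalence classes.
A and E lie in the same block of the stable partition, so they are equivalent — no string distinguishes them.

Yes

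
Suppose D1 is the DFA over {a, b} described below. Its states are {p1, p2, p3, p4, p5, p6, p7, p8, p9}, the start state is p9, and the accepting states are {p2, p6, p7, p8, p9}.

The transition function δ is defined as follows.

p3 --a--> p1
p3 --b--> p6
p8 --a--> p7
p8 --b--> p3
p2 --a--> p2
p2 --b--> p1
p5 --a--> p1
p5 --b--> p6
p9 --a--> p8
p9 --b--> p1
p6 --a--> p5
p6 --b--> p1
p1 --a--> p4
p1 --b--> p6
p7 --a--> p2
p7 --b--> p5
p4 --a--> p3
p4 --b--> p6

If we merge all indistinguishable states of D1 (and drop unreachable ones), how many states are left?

3

P0 = {p2,p6,p7,p8,p9} | {p1,p3,p4,p5}.
On input a, block {p2,p6,p7,p8,p9} splits into {p2,p7,p8,p9} and {p6}.
No further refinement is possible. Final partition (3 blocks): {p2,p7,p8,p9} | {p1,p3,p4,p5} | {p6}.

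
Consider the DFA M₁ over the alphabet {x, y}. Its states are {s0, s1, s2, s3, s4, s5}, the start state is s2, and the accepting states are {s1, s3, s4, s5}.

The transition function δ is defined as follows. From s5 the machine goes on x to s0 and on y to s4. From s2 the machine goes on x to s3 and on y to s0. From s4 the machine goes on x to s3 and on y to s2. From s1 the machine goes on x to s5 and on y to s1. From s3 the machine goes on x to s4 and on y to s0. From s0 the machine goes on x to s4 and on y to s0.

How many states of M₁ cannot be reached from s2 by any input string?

2

BFS from s2 reaches {s0, s2, s3, s4}; the 2 state(s) s1, s5 are never visited.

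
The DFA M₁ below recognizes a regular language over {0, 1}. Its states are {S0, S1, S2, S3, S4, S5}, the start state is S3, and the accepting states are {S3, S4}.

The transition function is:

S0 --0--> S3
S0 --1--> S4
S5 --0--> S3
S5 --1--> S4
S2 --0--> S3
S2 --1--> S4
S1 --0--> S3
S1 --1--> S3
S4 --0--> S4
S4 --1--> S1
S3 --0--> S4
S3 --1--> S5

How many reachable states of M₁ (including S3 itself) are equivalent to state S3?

Reachable states from the start: {S1,S3,S4,S5}. Unreachable: {S0,S2} — drop them.
Initial partition by acceptance: {S3,S4} | {S1,S5}.
No further refinement is possible. Final partition (2 blocks): {S3,S4} | {S1,S5}.
The equivalence class containing S3 is {S3,S4}, of size 2.

2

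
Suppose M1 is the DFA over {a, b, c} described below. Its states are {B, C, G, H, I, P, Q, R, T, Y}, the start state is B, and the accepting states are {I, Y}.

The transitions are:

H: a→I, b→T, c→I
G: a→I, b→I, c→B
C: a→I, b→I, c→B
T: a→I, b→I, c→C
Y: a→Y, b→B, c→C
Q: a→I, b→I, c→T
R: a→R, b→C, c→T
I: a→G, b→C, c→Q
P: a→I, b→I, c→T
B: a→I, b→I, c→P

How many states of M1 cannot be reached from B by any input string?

No path from B leads to H, R, Y; the other 7 states are all reachable.

3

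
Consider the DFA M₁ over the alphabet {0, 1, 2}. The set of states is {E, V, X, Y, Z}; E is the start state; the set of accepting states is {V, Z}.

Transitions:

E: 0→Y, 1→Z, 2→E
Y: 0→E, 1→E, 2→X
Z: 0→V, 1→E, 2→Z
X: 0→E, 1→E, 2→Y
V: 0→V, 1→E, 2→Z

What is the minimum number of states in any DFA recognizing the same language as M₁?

3

P0 = {V,Z} | {E,X,Y}.
Split {E,X,Y} by δ(·,1) → {X,Y} and {E}.
Stable partition: {V,Z} | {X,Y} | {E} — 3 equivalence classes.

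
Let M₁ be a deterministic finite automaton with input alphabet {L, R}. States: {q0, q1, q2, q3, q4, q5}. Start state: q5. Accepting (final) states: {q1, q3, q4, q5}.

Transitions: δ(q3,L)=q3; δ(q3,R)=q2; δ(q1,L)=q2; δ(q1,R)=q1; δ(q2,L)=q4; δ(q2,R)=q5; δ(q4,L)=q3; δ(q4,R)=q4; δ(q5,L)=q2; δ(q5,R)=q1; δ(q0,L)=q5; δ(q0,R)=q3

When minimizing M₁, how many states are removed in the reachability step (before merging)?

BFS from q5 reaches {q1, q2, q3, q4, q5}; the 1 state(s) q0 are never visited.

1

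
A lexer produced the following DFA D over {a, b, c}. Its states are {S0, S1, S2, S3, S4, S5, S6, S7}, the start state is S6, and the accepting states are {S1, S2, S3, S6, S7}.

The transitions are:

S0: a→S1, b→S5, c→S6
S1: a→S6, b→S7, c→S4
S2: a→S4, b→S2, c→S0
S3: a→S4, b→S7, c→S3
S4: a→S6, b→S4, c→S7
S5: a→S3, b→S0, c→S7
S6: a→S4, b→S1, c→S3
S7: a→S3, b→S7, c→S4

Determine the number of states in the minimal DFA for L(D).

3

Reachable states from the start: {S1,S3,S4,S6,S7}. Unreachable: {S0,S2,S5} — drop them.
Initial partition by acceptance: {S1,S3,S6,S7} | {S4}.
Refine {S1,S3,S6,S7} on symbol a: members go to different blocks, giving {S1,S7} and {S3,S6}.
Stable partition: {S1,S7} | {S4} | {S3,S6} — 3 equivalence classes.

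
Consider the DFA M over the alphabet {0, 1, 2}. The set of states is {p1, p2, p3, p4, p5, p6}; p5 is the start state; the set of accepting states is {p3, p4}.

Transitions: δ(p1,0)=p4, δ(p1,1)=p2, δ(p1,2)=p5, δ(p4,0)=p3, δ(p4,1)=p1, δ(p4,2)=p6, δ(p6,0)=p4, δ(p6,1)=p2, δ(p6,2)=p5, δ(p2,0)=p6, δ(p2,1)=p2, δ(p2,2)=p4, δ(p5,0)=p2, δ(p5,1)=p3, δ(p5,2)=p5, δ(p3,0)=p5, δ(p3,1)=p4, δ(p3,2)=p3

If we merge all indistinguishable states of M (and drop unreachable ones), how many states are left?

5

Every state is reachable, so we keep all 6.
Start with accepting vs non-accepting: {p3,p4} | {p1,p2,p5,p6}.
Split {p3,p4} by δ(·,0) → {p3} and {p4}.
Refine {p1,p2,p5,p6} on symbol 0: members go to different blocks, giving {p1,p6} and {p2,p5}.
On input 0, block {p2,p5} splits into {p2} and {p5}.
No further refinement is possible. Final partition (5 blocks): {p3} | {p1,p6} | {p4} | {p2} | {p5}.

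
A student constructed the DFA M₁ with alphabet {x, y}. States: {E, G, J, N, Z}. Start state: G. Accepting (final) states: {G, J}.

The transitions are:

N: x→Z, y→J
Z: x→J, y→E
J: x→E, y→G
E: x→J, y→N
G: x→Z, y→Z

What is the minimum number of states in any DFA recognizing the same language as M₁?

5

All states are reachable from the start state.
Start with accepting vs non-accepting: {G,J} | {E,N,Z}.
Split {G,J} by δ(·,y) → {G} and {J}.
Refine {E,N,Z} on symbol x: members go to different blocks, giving {E,Z} and {N}.
Split {E,Z} by δ(·,y) → {E} and {Z}.
Stable partition: {G} | {E} | {J} | {N} | {Z} — 5 equivalence classes.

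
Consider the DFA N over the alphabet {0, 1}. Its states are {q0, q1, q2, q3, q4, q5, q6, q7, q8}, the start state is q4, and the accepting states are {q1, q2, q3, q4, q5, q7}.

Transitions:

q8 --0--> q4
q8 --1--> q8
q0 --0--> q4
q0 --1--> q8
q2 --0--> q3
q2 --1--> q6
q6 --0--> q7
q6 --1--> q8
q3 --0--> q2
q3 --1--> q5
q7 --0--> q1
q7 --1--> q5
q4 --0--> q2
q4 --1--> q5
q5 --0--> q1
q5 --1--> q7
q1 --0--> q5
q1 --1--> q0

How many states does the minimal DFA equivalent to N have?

3

Initial partition by acceptance: {q1,q2,q3,q4,q5,q7} | {q0,q6,q8}.
Refine {q1,q2,q3,q4,q5,q7} on symbol 1: members go to different blocks, giving {q3,q4,q5,q7} and {q1,q2}.
The partition is now stable with 3 blocks: {q3,q4,q5,q7} | {q0,q6,q8} | {q1,q2}.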